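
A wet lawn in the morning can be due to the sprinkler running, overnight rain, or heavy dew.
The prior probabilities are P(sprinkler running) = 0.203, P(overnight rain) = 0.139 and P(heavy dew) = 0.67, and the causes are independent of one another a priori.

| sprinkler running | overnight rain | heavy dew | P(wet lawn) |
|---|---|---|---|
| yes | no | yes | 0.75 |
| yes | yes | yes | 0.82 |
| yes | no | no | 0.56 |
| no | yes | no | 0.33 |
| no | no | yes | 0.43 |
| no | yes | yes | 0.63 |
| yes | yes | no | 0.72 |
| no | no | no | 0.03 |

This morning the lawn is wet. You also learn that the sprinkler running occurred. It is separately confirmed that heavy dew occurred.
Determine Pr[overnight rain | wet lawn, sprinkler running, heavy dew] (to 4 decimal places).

Pr[overnight rain | wet lawn, sprinkler running, heavy dew] ≈ 0.1500

For the numerator, keep only overnight rain=true terms: 0.82*0.139 = 0.113980
Normalizer over all consistent configurations: 0.75*0.861 + 0.82*0.139 = 0.759730
Posterior = 0.113980 / 0.759730 ≈ 0.1500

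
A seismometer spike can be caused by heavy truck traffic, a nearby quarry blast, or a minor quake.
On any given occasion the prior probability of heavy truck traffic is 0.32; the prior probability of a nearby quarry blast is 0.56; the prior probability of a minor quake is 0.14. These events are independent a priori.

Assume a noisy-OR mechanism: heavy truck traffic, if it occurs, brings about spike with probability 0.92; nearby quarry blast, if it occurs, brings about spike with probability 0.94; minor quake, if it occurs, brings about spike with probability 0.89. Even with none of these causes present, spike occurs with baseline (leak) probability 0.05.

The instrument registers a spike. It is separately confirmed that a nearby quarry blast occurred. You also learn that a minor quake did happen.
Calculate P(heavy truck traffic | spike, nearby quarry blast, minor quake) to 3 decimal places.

P(heavy truck traffic | spike, nearby quarry blast, minor quake) ≈ 0.321

Under noisy-OR, P(spike | causes) = 1 − (1−0.05)·∏(1−qᵢ) over the active causes.
For the numerator, keep only heavy truck traffic=true terms: 0.999498×0.32 = 0.319839
The normalizing constant is 0.99373×0.68 + 0.999498×0.32 = 0.995575
Posterior = 0.319839 / 0.995575 ≈ 0.321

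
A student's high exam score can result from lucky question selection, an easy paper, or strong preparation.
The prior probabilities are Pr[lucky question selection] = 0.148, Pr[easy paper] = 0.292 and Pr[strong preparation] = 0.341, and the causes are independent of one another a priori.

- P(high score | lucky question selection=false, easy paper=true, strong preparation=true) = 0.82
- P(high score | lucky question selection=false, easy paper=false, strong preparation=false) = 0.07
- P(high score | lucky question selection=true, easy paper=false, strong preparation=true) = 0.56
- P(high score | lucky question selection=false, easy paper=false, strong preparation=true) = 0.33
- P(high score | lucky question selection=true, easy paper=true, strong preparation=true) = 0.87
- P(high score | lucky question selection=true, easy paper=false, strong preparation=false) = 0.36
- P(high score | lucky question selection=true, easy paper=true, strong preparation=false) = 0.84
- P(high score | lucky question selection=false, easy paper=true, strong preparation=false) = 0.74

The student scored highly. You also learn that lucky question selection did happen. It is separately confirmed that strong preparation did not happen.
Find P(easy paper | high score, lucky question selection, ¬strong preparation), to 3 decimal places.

P(high score | lucky question selection, ¬strong preparation) = 0.36·0.708 + 0.84·0.292 = 0.254880 + 0.245280 = 0.500160
Restricting to configurations with easy paper present: 0.84·0.292 = 0.245280.
P(easy paper | high score, lucky question selection, ¬strong preparation) = 0.245280 / 0.500160 ≈ 0.490

P(easy paper | high score, lucky question selection, ¬strong preparation) ≈ 0.490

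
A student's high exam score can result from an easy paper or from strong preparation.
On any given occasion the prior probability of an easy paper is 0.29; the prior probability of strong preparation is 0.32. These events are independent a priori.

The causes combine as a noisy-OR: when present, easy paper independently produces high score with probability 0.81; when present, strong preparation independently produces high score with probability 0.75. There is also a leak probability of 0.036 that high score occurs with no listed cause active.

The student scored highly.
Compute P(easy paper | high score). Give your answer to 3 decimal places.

P(easy paper | high score) ≈ 0.568

Under noisy-OR, P(high score | causes) = 1 − (1−0.036)·∏(1−qᵢ) over the active causes.
P(high score) = 0.036×0.71×0.68 + 0.759×0.71×0.32 + 0.81684×0.29×0.68 + 0.95421×0.29×0.32 = 0.017381 + 0.172445 + 0.161081 + 0.088551 = 0.439458
Restricting to configurations with easy paper present: 0.161081 + 0.088551 = 0.249632.
P(easy paper | high score) = 0.249632 / 0.439458 ≈ 0.568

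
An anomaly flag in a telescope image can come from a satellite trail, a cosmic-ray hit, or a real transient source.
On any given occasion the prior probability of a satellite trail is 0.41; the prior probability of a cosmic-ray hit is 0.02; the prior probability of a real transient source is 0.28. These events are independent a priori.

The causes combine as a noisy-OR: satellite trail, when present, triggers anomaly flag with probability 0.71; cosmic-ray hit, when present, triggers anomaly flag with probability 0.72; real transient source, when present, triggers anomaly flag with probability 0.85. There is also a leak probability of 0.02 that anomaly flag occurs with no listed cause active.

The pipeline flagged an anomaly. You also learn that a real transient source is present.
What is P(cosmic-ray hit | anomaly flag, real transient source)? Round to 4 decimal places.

P(cosmic-ray hit | anomaly flag, real transient source) ≈ 0.0216

Under noisy-OR, P(anomaly flag | causes) = 1 − (1−0.02)·∏(1−qᵢ) over the active causes.
For the numerator, keep only cosmic-ray hit=true terms: 0.011314 + 0.008102 = 0.019416
Denominator P(anomaly flag | real transient source): 0.853×0.59×0.98 + 0.95884×0.59×0.02 + 0.95737×0.41×0.98 + 0.988064×0.41×0.02 = 0.897292
Posterior = 0.019416 / 0.897292 ≈ 0.0216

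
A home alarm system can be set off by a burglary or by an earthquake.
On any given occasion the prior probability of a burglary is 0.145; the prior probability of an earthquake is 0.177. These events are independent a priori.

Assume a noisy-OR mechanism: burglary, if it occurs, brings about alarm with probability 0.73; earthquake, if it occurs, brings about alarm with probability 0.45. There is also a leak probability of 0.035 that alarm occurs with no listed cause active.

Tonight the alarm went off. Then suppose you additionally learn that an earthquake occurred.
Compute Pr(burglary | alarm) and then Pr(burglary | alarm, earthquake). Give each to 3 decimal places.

Under noisy-OR, P(alarm | causes) = 1 − (1−0.035)·∏(1−qᵢ) over the active causes.
P(alarm) = 0.035×0.855×0.823 + 0.46925×0.855×0.177 + 0.73945×0.145×0.823 + 0.856698×0.145×0.177 = 0.024628 + 0.071014 + 0.088242 + 0.021987 = 0.205871
Of this, 0.110229 comes from 0.088242 + 0.021987 (the burglary=true cases).
P(burglary | alarm) = 0.110229 / 0.205871 ≈ 0.535

Now also conditioning on earthquake=true:
Enumerate both values of burglary and weight by the priors:
  P(alarm | earthquake) = 0.46925*0.855 + 0.856698*0.145
        = 0.401209 + 0.124221 = 0.525430
Keeping only the burglary-present terms gives 0.124221, so
  P(burglary | alarm, earthquake) = 0.124221 / 0.525430 ≈ 0.236
This is intercausal reasoning (explaining away): once earthquake accounts for the alarm, burglary becomes less likely.

Pr(burglary | alarm) ≈ 0.535; Pr(burglary | alarm, earthquake) ≈ 0.236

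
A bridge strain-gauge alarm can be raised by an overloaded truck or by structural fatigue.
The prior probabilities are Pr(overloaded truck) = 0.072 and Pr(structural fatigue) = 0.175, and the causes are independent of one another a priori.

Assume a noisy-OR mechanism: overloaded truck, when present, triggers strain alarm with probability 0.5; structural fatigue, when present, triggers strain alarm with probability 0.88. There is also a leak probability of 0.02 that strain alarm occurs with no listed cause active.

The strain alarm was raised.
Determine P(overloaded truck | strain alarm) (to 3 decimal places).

Under noisy-OR, P(strain alarm | causes) = 1 − (1−0.02)·∏(1−qᵢ) over the active causes.
By total probability over the 4 (overloaded truck, structural fatigue) configurations:
  P(strain alarm) = 0.02×0.928×0.825 + 0.8824×0.928×0.175 + 0.51×0.072×0.825 + 0.9412×0.072×0.175
        = 0.015312 + 0.143302 + 0.030294 + 0.011859 = 0.200767
Configurations with overloaded truck contribute 0.042153, so
  P(overloaded truck | strain alarm) = 0.042153 / 0.200767 ≈ 0.210

P(overloaded truck | strain alarm) ≈ 0.210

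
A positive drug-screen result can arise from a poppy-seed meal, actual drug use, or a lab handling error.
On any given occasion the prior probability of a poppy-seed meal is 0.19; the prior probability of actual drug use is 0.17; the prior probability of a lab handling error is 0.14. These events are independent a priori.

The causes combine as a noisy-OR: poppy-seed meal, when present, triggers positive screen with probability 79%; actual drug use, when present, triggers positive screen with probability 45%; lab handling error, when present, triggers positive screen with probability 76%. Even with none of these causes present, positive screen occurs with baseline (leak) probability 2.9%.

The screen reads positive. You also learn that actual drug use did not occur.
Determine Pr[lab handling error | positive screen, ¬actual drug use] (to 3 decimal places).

Pr[lab handling error | positive screen, ¬actual drug use] ≈ 0.428

Under noisy-OR, P(positive screen | causes) = 1 − (1−0.029)·∏(1−qᵢ) over the active causes.
P(positive screen | ¬actual drug use) = 0.029×0.81×0.86 + 0.76696×0.81×0.14 + 0.79609×0.19×0.86 + 0.951062×0.19×0.14 = 0.020201 + 0.086973 + 0.130081 + 0.025298 = 0.262553
Restricting to configurations with lab handling error present: 0.086973 + 0.025298 = 0.112271.
So P(lab handling error | positive screen, ¬actual drug use) = 0.112271/0.262553 ≈ 0.428.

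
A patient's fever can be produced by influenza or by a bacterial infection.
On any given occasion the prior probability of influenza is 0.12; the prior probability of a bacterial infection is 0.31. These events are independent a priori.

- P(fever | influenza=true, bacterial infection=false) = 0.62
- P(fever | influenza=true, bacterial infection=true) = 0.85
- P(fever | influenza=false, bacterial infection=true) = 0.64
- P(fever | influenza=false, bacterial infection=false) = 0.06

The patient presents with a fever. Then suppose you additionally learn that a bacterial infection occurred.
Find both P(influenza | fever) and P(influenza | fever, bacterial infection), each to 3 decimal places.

P(influenza | fever) ≈ 0.282; P(influenza | fever, bacterial infection) ≈ 0.153

Enumerate the 4 (influenza, bacterial infection) configurations and weight by the priors:
  P(fever) = 0.06·0.88·0.69 + 0.64·0.88·0.31 + 0.62·0.12·0.69 + 0.85·0.12·0.31
        = 0.036432 + 0.174592 + 0.051336 + 0.031620 = 0.293980
Configurations with influenza contribute 0.082956, so
  P(influenza | fever) = 0.082956 / 0.293980 ≈ 0.282

Now condition on the additional information:
Numerator (weight on configurations with influenza): 0.85*0.12 = 0.102000
The normalizing constant is 0.64*0.88 + 0.85*0.12 = 0.665200
P(influenza | fever, bacterial infection) = 0.102000/0.665200 ≈ 0.153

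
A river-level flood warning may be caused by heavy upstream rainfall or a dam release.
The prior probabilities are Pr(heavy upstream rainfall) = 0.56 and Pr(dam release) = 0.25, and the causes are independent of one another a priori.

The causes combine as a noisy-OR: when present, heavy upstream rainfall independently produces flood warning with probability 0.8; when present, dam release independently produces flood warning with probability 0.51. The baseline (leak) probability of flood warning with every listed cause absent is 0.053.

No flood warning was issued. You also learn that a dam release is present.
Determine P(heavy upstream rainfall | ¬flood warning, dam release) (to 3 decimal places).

P(heavy upstream rainfall | ¬flood warning, dam release) ≈ 0.203

Under noisy-OR, P(flood warning | causes) = 1 − (1−0.053)·∏(1−qᵢ) over the active causes.
Sum P(¬flood warning|·) weighted by the priors over both values of heavy upstream rainfall:
  P(¬flood warning | dam release) = 0.46403×0.44 + 0.092806×0.56
        = 0.204173 + 0.051971 = 0.256144
Keeping only the heavy upstream rainfall-present terms gives 0.051971, so
  P(heavy upstream rainfall | ¬flood warning, dam release) = 0.051971 / 0.256144 ≈ 0.203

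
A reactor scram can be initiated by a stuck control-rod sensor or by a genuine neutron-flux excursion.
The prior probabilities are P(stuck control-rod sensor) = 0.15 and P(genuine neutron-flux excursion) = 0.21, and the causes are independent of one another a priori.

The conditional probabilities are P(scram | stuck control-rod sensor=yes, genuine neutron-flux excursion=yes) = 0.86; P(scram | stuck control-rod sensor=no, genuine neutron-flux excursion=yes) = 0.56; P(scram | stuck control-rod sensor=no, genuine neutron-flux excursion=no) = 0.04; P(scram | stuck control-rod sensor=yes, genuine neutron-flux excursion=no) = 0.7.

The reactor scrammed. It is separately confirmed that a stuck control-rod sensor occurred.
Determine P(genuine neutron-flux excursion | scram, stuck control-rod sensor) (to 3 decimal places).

Numerator (weight on configurations with genuine neutron-flux excursion): 0.86*0.21 = 0.180600
The normalizing constant is 0.7*0.79 + 0.86*0.21 = 0.733600
Posterior = 0.180600 / 0.733600 ≈ 0.246

P(genuine neutron-flux excursion | scram, stuck control-rod sensor) ≈ 0.246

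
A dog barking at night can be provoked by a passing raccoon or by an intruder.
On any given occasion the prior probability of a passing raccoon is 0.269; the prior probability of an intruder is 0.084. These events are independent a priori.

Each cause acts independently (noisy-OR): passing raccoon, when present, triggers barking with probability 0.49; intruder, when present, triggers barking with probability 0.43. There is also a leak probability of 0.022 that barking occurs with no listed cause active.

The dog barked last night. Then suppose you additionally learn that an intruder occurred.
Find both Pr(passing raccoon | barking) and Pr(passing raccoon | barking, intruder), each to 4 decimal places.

Under noisy-OR, P(barking | causes) = 1 − (1−0.022)·∏(1−qᵢ) over the active causes.
Numerator (weight on configurations with passing raccoon): 0.123503 + 0.016172 = 0.139675
The normalizing constant is 0.022×0.731×0.916 + 0.44254×0.731×0.084 + 0.50122×0.269×0.916 + 0.715695×0.269×0.084 = 0.181580
P(passing raccoon | barking) = 0.139675/0.181580 ≈ 0.7692

Now condition on the additional information:
Sum P(barking|·) weighted by the priors over both values of passing raccoon:
  P(barking | intruder) = 0.44254*0.731 + 0.715695*0.269
        = 0.323497 + 0.192522 = 0.516019
Configurations with passing raccoon contribute 0.192522, so
  P(passing raccoon | barking, intruder) = 0.192522 / 0.516019 ≈ 0.3731
Conditioning on intruder lowers the posterior on passing raccoon: the classic explaining-away effect in a common-effect structure.

Pr(passing raccoon | barking) ≈ 0.7692; Pr(passing raccoon | barking, intruder) ≈ 0.3731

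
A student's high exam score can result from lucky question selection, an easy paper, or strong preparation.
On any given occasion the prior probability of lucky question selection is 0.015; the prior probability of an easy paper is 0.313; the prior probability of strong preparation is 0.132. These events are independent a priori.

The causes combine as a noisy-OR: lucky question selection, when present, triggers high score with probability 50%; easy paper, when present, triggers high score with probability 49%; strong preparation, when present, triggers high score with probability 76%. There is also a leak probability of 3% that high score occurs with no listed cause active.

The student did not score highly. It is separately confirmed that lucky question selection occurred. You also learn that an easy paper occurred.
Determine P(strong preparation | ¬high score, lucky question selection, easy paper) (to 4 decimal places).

Under noisy-OR, P(high score | causes) = 1 − (1−0.03)·∏(1−qᵢ) over the active causes.
Enumerate both values of strong preparation and weight by the priors:
  P(¬high score | lucky question selection, easy paper) = 0.24735×0.868 + 0.059364×0.132
        = 0.214700 + 0.007836 = 0.222536
The terms with strong preparation present sum to 0.007836, so
  P(strong preparation | ¬high score, lucky question selection, easy paper) = 0.007836 / 0.222536 ≈ 0.0352

P(strong preparation | ¬high score, lucky question selection, easy paper) ≈ 0.0352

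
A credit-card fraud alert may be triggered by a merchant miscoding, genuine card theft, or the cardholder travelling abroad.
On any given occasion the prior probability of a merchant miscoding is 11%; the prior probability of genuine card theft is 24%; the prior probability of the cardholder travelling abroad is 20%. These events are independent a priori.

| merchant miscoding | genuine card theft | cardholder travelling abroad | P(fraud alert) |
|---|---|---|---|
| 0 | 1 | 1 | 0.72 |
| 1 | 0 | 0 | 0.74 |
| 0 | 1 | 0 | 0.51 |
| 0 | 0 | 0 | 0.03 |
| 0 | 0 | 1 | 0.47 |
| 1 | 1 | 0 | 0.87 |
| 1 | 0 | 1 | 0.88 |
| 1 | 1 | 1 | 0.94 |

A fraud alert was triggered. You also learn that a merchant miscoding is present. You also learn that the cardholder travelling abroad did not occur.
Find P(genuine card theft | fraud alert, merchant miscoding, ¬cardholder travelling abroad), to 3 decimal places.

P(genuine card theft | fraud alert, merchant miscoding, ¬cardholder travelling abroad) ≈ 0.271

P(fraud alert | merchant miscoding, ¬cardholder travelling abroad) = 0.74·0.76 + 0.87·0.24 = 0.562400 + 0.208800 = 0.771200
Restricting to configurations with genuine card theft present: 0.87·0.24 = 0.208800.
So P(genuine card theft | fraud alert, merchant miscoding, ¬cardholder travelling abroad) = 0.208800/0.771200 ≈ 0.271.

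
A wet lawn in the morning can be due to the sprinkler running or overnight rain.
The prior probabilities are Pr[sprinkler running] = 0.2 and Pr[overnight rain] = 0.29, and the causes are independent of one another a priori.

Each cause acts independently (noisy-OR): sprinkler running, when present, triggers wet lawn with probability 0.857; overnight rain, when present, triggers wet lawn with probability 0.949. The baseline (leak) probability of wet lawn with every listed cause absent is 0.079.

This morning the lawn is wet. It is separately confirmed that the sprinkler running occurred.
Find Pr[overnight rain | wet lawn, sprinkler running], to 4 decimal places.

Pr[overnight rain | wet lawn, sprinkler running] ≈ 0.3185

Under noisy-OR, P(wet lawn | causes) = 1 − (1−0.079)·∏(1−qᵢ) over the active causes.
By total probability over both values of overnight rain:
  P(wet lawn | sprinkler running) = 0.868297*0.71 + 0.993283*0.29
        = 0.616491 + 0.288052 = 0.904543
Keeping only the overnight rain-present terms gives 0.288052, so
  P(overnight rain | wet lawn, sprinkler running) = 0.288052 / 0.904543 ≈ 0.3185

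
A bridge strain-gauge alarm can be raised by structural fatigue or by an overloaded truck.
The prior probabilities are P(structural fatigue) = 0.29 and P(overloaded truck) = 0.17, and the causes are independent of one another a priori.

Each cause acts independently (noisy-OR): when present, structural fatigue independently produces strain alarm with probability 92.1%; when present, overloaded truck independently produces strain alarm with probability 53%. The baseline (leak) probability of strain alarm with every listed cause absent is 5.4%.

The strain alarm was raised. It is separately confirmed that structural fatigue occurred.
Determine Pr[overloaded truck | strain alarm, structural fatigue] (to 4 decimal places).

Pr[overloaded truck | strain alarm, structural fatigue] ≈ 0.1760

Under noisy-OR, P(strain alarm | causes) = 1 − (1−0.054)·∏(1−qᵢ) over the active causes.
Numerator (weight on configurations with overloaded truck): 0.964875·0.17 = 0.164029
Denominator P(strain alarm | structural fatigue): 0.925266·0.83 + 0.964875·0.17 = 0.932000
P(overloaded truck | strain alarm, structural fatigue) = 0.164029/0.932000 ≈ 0.1760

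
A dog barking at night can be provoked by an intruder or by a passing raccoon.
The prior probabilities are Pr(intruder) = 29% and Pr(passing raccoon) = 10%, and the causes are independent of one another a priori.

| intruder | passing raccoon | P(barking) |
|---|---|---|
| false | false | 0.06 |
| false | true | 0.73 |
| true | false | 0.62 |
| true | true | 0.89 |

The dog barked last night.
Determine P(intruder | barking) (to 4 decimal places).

P(intruder | barking) ≈ 0.6754

Weight on intruder=true, given the evidence: 0.161820 + 0.025810 = 0.187630
The normalizing constant is 0.06·0.71·0.9 + 0.73·0.71·0.1 + 0.62·0.29·0.9 + 0.89·0.29·0.1 = 0.277800
Posterior = 0.187630 / 0.277800 ≈ 0.6754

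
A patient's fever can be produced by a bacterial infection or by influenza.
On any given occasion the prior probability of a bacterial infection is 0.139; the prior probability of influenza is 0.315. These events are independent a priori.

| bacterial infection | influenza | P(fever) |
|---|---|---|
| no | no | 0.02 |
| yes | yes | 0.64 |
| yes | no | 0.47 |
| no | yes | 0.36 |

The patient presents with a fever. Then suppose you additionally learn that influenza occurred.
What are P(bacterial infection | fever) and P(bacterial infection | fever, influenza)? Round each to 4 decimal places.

P(bacterial infection | fever) ≈ 0.3994; P(bacterial infection | fever, influenza) ≈ 0.2230

By total probability over the 4 (bacterial infection, influenza) configurations:
  P(fever) = 0.02*0.861*0.685 + 0.36*0.861*0.315 + 0.47*0.139*0.685 + 0.64*0.139*0.315
        = 0.011796 + 0.097637 + 0.044751 + 0.028022 = 0.182206
The terms with bacterial infection present sum to 0.072773, so
  P(bacterial infection | fever) = 0.072773 / 0.182206 ≈ 0.3994

With the extra evidence:
P(fever | influenza) = 0.36*0.861 + 0.64*0.139 = 0.309960 + 0.088960 = 0.398920
The bacterial infection-present share is 0.64*0.139 = 0.088960.
P(bacterial infection | fever, influenza) = 0.088960 / 0.398920 ≈ 0.2230
The drop from 0.3994 to 0.2230 is the explaining-away (discounting) effect.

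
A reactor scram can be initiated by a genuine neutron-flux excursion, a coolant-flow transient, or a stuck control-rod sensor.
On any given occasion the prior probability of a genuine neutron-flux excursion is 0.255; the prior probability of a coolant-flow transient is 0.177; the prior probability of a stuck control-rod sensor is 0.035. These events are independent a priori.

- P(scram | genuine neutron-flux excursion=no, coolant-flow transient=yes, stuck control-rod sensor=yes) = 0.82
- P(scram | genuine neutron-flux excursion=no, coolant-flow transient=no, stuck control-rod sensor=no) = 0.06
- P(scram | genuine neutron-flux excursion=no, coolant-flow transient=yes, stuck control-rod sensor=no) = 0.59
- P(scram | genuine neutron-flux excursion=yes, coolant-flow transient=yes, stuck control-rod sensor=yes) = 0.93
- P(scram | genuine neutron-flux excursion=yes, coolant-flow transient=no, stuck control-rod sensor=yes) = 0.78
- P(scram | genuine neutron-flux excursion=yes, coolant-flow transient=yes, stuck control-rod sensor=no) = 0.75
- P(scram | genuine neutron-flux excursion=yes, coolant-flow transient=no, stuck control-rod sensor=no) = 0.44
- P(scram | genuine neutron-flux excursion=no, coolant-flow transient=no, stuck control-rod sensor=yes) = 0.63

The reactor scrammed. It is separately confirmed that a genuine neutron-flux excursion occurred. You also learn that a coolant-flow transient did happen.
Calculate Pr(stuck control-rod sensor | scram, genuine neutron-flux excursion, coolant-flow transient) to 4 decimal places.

Enumerate both values of stuck control-rod sensor and weight by the priors:
  P(scram | genuine neutron-flux excursion, coolant-flow transient) = 0.75×0.965 + 0.93×0.035
        = 0.723750 + 0.032550 = 0.756300
Configurations with stuck control-rod sensor contribute 0.032550, so
  P(stuck control-rod sensor | scram, genuine neutron-flux excursion, coolant-flow transient) = 0.032550 / 0.756300 ≈ 0.0430

Pr(stuck control-rod sensor | scram, genuine neutron-flux excursion, coolant-flow transient) ≈ 0.0430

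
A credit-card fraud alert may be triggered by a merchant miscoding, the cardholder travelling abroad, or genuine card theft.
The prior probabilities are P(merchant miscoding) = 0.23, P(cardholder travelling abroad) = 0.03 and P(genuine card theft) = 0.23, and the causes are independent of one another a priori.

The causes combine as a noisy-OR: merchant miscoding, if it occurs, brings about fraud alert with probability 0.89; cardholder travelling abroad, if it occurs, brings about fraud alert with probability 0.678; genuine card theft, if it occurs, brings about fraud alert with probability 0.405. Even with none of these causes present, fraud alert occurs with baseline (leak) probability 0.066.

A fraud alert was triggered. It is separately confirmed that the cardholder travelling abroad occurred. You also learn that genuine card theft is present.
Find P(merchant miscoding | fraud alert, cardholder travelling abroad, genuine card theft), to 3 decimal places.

P(merchant miscoding | fraud alert, cardholder travelling abroad, genuine card theft) ≈ 0.263

Under noisy-OR, P(fraud alert | causes) = 1 − (1−0.066)·∏(1−qᵢ) over the active causes.
P(fraud alert | cardholder travelling abroad, genuine card theft) = 0.821055*0.77 + 0.980316*0.23 = 0.632212 + 0.225473 = 0.857685
Restricting to configurations with merchant miscoding present: 0.980316*0.23 = 0.225473.
So P(merchant miscoding | fraud alert, cardholder travelling abroad, genuine card theft) = 0.225473/0.857685 ≈ 0.263.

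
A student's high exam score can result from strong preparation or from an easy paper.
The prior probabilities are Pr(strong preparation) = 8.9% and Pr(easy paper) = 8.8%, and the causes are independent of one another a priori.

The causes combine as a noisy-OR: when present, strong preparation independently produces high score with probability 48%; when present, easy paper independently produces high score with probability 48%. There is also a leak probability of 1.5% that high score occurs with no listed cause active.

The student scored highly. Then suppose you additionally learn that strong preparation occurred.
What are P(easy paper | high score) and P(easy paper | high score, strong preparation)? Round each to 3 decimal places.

Under noisy-OR, P(high score | causes) = 1 − (1−0.015)·∏(1−qᵢ) over the active causes.
For the numerator, keep only easy paper=true terms: 0.039106 + 0.005746 = 0.044852
The normalizing constant is 0.015·0.911·0.912 + 0.4878·0.911·0.088 + 0.4878·0.089·0.912 + 0.733656·0.089·0.088 = 0.096908
Posterior = 0.044852 / 0.096908 ≈ 0.463

Now condition on the additional information:
Numerator (weight on configurations with easy paper): 0.733656×0.088 = 0.064562
Normalizer over all consistent configurations: 0.4878×0.912 + 0.733656×0.088 = 0.509436
P(easy paper | high score, strong preparation) = 0.064562/0.509436 ≈ 0.127

P(easy paper | high score) ≈ 0.463; P(easy paper | high score, strong preparation) ≈ 0.127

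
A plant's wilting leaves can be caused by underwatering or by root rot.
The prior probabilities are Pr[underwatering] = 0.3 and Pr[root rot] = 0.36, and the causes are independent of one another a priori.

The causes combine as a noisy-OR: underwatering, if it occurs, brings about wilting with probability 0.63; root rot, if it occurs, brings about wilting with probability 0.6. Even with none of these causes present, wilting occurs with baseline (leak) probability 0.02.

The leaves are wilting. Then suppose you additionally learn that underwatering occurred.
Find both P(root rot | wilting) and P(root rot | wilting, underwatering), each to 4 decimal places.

Under noisy-OR, P(wilting | causes) = 1 − (1−0.02)·∏(1−qᵢ) over the active causes.
Numerator (weight on configurations with root rot): 0.153216 + 0.092336 = 0.245552
Normalizer over all consistent configurations: 0.02·0.7·0.64 + 0.608·0.7·0.36 + 0.6374·0.3·0.64 + 0.85496·0.3·0.36 = 0.376893
Posterior = 0.245552 / 0.376893 ≈ 0.6515

Now also conditioning on underwatering=true:
Numerator (weight on configurations with root rot): 0.85496·0.36 = 0.307786
Denominator P(wilting | underwatering): 0.6374·0.64 + 0.85496·0.36 = 0.715722
Posterior = 0.307786 / 0.715722 ≈ 0.4300
This is intercausal reasoning (explaining away): once underwatering accounts for the wilting, root rot becomes less likely.

P(root rot | wilting) ≈ 0.6515; P(root rot | wilting, underwatering) ≈ 0.4300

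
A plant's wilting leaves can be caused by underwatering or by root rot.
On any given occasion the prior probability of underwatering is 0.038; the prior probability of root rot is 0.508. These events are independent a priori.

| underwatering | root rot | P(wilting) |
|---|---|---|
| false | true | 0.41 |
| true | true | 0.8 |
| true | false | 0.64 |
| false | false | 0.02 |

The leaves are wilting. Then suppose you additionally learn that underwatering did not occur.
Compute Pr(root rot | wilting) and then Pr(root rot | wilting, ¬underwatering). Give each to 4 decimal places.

P(wilting) = 0.02×0.962×0.492 + 0.41×0.962×0.508 + 0.64×0.038×0.492 + 0.8×0.038×0.508 = 0.009466 + 0.200365 + 0.011965 + 0.015443 = 0.237239
Of this, 0.215808 comes from 0.200365 + 0.015443 (the root rot=true cases).
P(root rot | wilting) = 0.215808 / 0.237239 ≈ 0.9097

With the extra evidence:
By total probability over both values of root rot:
  P(wilting | ¬underwatering) = 0.02·0.492 + 0.41·0.508
        = 0.009840 + 0.208280 = 0.218120
The terms with root rot present sum to 0.208280, so
  P(root rot | wilting, ¬underwatering) = 0.208280 / 0.218120 ≈ 0.9549
Ruling out underwatering raises the posterior on root rot — the flip side of explaining away.

Pr(root rot | wilting) ≈ 0.9097; Pr(root rot | wilting, ¬underwatering) ≈ 0.9549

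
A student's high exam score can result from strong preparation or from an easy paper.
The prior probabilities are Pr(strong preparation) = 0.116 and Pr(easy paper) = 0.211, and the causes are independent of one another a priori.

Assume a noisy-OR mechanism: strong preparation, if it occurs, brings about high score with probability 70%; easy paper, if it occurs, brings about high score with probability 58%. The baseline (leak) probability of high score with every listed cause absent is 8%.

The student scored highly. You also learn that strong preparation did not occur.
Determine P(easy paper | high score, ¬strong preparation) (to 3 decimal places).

Under noisy-OR, P(high score | causes) = 1 − (1−0.08)·∏(1−qᵢ) over the active causes.
Weight on easy paper=true, given the evidence: 0.6136×0.211 = 0.129470
The normalizing constant is 0.08×0.789 + 0.6136×0.211 = 0.192590
Posterior = 0.129470 / 0.192590 ≈ 0.672

P(easy paper | high score, ¬strong preparation) ≈ 0.672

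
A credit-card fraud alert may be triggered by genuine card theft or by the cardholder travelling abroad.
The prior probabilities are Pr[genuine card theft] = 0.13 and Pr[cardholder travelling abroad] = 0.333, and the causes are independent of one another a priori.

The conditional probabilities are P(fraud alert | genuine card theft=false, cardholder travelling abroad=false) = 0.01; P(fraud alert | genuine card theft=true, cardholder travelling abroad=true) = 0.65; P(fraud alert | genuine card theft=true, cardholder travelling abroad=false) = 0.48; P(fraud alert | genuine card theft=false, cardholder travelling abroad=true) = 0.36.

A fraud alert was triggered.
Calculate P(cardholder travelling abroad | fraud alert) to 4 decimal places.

Numerator (weight on configurations with cardholder travelling abroad): 0.104296 + 0.028139 = 0.132435
Normalizer over all consistent configurations: 0.01×0.87×0.667 + 0.36×0.87×0.333 + 0.48×0.13×0.667 + 0.65×0.13×0.333 = 0.179859
Posterior = 0.132435 / 0.179859 ≈ 0.7363

P(cardholder travelling abroad | fraud alert) ≈ 0.7363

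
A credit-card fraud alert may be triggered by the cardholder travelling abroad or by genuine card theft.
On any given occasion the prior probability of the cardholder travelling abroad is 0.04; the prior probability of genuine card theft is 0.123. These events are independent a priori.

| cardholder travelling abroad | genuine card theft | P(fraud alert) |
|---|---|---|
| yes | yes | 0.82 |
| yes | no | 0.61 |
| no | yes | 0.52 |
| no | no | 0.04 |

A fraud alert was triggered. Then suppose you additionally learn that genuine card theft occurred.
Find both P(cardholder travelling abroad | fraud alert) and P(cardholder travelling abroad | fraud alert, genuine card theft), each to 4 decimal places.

P(fraud alert) = 0.04×0.96×0.877 + 0.52×0.96×0.123 + 0.61×0.04×0.877 + 0.82×0.04×0.123 = 0.033677 + 0.061402 + 0.021399 + 0.004034 = 0.120512
The cardholder travelling abroad-present share is 0.021399 + 0.004034 = 0.025433.
Hence the posterior is 0.025433/0.120512 ≈ 0.2110.

Now also conditioning on genuine card theft=true:
Numerator (weight on configurations with cardholder travelling abroad): 0.82·0.04 = 0.032800
The normalizing constant is 0.52·0.96 + 0.82·0.04 = 0.532000
P(cardholder travelling abroad | fraud alert, genuine card theft) = 0.032800/0.532000 ≈ 0.0617
Conditioning on genuine card theft lowers the posterior on cardholder travelling abroad: the classic explaining-away effect in a common-effect structure.

P(cardholder travelling abroad | fraud alert) ≈ 0.2110; P(cardholder travelling abroad | fraud alert, genuine card theft) ≈ 0.0617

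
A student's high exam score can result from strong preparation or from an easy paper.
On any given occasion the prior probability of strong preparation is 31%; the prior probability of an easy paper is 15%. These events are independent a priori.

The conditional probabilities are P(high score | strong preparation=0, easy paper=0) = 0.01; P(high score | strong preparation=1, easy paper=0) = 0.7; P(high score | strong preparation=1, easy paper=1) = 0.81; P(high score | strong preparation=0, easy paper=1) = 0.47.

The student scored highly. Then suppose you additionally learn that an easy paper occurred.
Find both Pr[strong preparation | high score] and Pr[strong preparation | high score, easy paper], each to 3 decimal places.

Weight on strong preparation=true, given the evidence: 0.184450 + 0.037665 = 0.222115
Denominator P(high score): 0.01*0.69*0.85 + 0.47*0.69*0.15 + 0.7*0.31*0.85 + 0.81*0.31*0.15 = 0.276625
P(strong preparation | high score) = 0.222115/0.276625 ≈ 0.803

With the extra evidence:
P(high score | easy paper) = 0.47*0.69 + 0.81*0.31 = 0.324300 + 0.251100 = 0.575400
The strong preparation-present share is 0.81*0.31 = 0.251100.
So P(strong preparation | high score, easy paper) = 0.251100/0.575400 ≈ 0.436.
— easy paper explains away the evidence for strong preparation.

Pr[strong preparation | high score] ≈ 0.803; Pr[strong preparation | high score, easy paper] ≈ 0.436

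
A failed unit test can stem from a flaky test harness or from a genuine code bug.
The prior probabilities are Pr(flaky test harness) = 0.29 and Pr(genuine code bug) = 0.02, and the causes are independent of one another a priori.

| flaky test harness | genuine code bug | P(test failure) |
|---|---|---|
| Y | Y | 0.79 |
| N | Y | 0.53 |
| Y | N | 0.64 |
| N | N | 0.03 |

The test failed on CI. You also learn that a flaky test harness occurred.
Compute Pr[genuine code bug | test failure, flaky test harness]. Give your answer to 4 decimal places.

Pr[genuine code bug | test failure, flaky test harness] ≈ 0.0246

P(test failure | flaky test harness) = 0.64*0.98 + 0.79*0.02 = 0.627200 + 0.015800 = 0.643000
The genuine code bug-present share is 0.79*0.02 = 0.015800.
Hence the posterior is 0.015800/0.643000 ≈ 0.0246.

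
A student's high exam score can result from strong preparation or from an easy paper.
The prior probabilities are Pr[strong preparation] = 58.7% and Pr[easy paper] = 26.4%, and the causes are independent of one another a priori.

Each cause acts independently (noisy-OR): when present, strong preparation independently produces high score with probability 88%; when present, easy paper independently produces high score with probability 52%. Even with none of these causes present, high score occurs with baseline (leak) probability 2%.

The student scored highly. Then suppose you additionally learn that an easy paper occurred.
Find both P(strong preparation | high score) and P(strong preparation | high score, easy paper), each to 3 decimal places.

Under noisy-OR, P(high score | causes) = 1 − (1−0.02)·∏(1−qᵢ) over the active causes.
By total probability over the 4 (strong preparation, easy paper) configurations:
  P(high score) = 0.02*0.413*0.736 + 0.5296*0.413*0.264 + 0.8824*0.587*0.736 + 0.943552*0.587*0.264
        = 0.006079 + 0.057743 + 0.381225 + 0.146220 = 0.591267
The terms with strong preparation present sum to 0.527445, so
  P(strong preparation | high score) = 0.527445 / 0.591267 ≈ 0.892

Now condition on the additional information:
By total probability over both values of strong preparation:
  P(high score | easy paper) = 0.5296*0.413 + 0.943552*0.587
        = 0.218725 + 0.553865 = 0.772590
Configurations with strong preparation contribute 0.553865, so
  P(strong preparation | high score, easy paper) = 0.553865 / 0.772590 ≈ 0.717
— easy paper explains away the evidence for strong preparation.

P(strong preparation | high score) ≈ 0.892; P(strong preparation | high score, easy paper) ≈ 0.717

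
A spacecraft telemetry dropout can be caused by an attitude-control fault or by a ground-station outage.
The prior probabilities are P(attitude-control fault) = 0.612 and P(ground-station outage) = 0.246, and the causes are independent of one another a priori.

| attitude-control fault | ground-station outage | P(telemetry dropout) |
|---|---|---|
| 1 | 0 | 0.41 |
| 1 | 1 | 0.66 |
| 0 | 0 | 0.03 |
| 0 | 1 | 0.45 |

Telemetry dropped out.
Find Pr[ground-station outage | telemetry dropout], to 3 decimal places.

Pr[ground-station outage | telemetry dropout] ≈ 0.418

Sum P(telemetry dropout|·) weighted by the priors over the 4 (attitude-control fault, ground-station outage) configurations:
  P(telemetry dropout) = 0.03·0.388·0.754 + 0.45·0.388·0.246 + 0.41·0.612·0.754 + 0.66·0.612·0.246
        = 0.008777 + 0.042952 + 0.189194 + 0.099364 = 0.340287
Configurations with ground-station outage contribute 0.142316, so
  P(ground-station outage | telemetry dropout) = 0.142316 / 0.340287 ≈ 0.418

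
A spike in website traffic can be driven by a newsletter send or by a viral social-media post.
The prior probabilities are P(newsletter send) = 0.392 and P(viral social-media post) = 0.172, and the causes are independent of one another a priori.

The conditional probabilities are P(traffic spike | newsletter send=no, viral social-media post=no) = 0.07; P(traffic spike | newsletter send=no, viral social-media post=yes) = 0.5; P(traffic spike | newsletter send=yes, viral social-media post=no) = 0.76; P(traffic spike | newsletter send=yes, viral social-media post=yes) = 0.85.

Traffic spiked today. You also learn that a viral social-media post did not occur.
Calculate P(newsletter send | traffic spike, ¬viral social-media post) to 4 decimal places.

P(newsletter send | traffic spike, ¬viral social-media post) ≈ 0.8750

For the numerator, keep only newsletter send=true terms: 0.76*0.392 = 0.297920
The normalizing constant is 0.07*0.608 + 0.76*0.392 = 0.340480
P(newsletter send | traffic spike, ¬viral social-media post) = 0.297920/0.340480 ≈ 0.8750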